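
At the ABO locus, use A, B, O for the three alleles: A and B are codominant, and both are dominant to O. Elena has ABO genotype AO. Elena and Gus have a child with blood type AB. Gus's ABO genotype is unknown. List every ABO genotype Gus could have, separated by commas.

AB, BB, BO

For each candidate genotype of Gus, check whether crossing it with AO can produce every observed child phenotype.
  AA → possible child types {A} ✗
  AB → possible child types {A, B, AB} ✓
  AO → possible child types {O, A} ✗
  BB → possible child types {B, AB} ✓
  BO → possible child types {O, A, B, AB} ✓
  OO → possible child types {O, A} ✗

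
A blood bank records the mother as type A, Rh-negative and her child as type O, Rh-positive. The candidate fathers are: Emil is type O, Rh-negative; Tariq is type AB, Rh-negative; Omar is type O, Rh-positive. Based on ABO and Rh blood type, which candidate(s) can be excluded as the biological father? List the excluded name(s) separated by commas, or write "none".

Emil, Tariq

A candidate is excluded only if no genotype consistent with his phenotype could produce a type O, Rh-positive child with a type A, Rh-negative mother.
Emil (type O, Rh-): no genotype consistent with that phenotype can produce a type-O Rh+ child with a type-A mother.
Tariq (type AB, Rh-): no genotype consistent with that phenotype can produce a type-O Rh+ child with a type-A mother.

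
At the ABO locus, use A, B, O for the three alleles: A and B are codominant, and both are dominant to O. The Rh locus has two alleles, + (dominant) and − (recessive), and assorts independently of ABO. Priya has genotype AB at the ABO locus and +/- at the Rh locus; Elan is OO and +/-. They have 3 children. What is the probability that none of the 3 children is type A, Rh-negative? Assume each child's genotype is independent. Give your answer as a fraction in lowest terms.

343/512

ABO cross AB × OO → 1/2 A, 1/2 B.
Rh cross +/- × +/- → 3/4 Rh+, 1/4 Rh-; so P(type A, Rh-negative) = 1/2 × 1/4 = 1/8 per child.
P(not type A, Rh-negative) = 7/8 for one child; (7/8)^3 = 343/512.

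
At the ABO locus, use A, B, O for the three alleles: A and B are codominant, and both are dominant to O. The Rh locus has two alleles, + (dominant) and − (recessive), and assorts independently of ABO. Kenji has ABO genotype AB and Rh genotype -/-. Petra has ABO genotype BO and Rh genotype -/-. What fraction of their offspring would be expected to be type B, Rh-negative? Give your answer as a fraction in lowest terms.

1/2

ABO cross AB × BO → offspring phenotypes: 1/4 A, 1/2 B, 1/4 AB.
Rh cross -/- × -/- → 1 Rh-.
Independent loci: P(type B, Rh-negative) = 1/2 × 1 = 1/2.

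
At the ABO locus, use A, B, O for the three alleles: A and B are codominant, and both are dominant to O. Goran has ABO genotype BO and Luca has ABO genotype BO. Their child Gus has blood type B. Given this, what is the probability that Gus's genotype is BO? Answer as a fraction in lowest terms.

2/3

Cross BO × BO → 1/4 BB, 1/2 BO, 1/4 OO.
Type-B genotypes among offspring: BB (1/4), BO (1/2); total 3/4.
P(BO | type B) = (1/2) / (3/4) = 2/3.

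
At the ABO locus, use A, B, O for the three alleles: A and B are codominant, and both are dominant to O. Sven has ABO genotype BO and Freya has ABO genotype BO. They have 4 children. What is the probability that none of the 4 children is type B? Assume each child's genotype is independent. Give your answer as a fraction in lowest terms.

1/256

ABO cross BO × BO → 1/4 O, 3/4 B.
So P(type B) = 3/4 per child.
P(not type B) = 1/4 for one child; (1/4)^4 = 1/256.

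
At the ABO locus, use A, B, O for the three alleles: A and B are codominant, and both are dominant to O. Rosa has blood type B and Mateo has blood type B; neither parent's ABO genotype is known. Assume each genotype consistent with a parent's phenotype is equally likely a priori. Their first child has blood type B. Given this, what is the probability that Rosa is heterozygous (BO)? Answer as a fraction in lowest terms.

7/15

Possible genotypes: Rosa ∈ {BB, BO}; Mateo ∈ {BB, BO}.
Weight each parental genotype pair by prior × P(type-B child):
  BB × BB: posterior weight 4/15.
  BB × BO: posterior weight 4/15.
  BO × BB: posterior weight 4/15.
  BO × BO: posterior weight 1/5.
Sum the posterior weight over pairs where Rosa is BO: 7/15.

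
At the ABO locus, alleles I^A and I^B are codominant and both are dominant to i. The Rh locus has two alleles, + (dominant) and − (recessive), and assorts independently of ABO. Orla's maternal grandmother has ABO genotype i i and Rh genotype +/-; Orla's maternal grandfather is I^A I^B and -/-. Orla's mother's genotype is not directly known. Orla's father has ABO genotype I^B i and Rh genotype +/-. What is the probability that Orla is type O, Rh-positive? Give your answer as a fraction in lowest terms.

Orla's mother's ABO genotype from i i × I^A I^B: 1/2 I^A i, 1/2 I^B i.
Crossing each possibility with the father I^B i and summing P(type O): 1/2·1/4 + 1/2·1/4 = 1/4.
Similarly for Rh via the mother's Rh distribution: P(Rh+) = 5/8.
Independent loci: 1/4 × 5/8 = 5/32.

5/32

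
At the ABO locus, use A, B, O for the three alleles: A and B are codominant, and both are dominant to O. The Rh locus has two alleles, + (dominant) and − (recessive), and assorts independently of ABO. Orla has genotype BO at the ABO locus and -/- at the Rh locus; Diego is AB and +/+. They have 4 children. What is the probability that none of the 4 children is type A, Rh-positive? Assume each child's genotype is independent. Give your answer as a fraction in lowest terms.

81/256

ABO cross BO × AB → 1/4 A, 1/2 B, 1/4 AB.
Rh cross -/- × +/+ → 1 Rh+; so P(type A, Rh-positive) = 1/4 × 1 = 1/4 per child.
P(not type A, Rh-positive) = 3/4 for one child; (3/4)^4 = 81/256.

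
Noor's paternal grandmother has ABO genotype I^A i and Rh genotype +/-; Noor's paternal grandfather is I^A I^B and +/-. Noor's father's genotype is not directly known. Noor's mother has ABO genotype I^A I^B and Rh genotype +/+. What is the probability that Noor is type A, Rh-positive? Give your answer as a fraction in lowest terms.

3/8

Noor's father's ABO genotype from I^A i × I^A I^B: 1/4 I^A I^A, 1/4 I^A I^B, 1/4 I^A i, 1/4 I^B i.
Crossing each possibility with the mother I^A I^B and summing P(type A): 1/4·1/2 + 1/4·1/4 + 1/4·1/2 + 1/4·1/4 = 3/8.
Similarly for Rh via the father's Rh distribution: P(Rh+) = 1.
Independent loci: 3/8 × 1 = 3/8.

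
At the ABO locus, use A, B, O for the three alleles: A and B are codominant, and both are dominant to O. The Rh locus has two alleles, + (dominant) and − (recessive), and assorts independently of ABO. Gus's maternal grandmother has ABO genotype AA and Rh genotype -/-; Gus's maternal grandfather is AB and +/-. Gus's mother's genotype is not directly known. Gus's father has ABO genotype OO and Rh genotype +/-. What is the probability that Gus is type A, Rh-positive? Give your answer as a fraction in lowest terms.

15/32

Gus's mother's ABO genotype from AA × AB: 1/2 AA, 1/2 AB.
Crossing each possibility with the father OO and summing P(type A): 1/2·1 + 1/2·1/2 = 3/4.
Similarly for Rh via the mother's Rh distribution: P(Rh+) = 5/8.
Independent loci: 3/4 × 5/8 = 15/32.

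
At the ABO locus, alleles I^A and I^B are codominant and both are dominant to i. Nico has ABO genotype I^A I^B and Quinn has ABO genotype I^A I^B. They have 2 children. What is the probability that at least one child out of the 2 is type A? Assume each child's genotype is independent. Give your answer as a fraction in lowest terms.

7/16

ABO cross I^A I^B × I^A I^B → 1/4 A, 1/4 B, 1/2 AB.
So P(type A) = 1/4 per child.
P(none) = (3/4)^2 = 9/16; P(at least one) = 1 − 9/16 = 7/16.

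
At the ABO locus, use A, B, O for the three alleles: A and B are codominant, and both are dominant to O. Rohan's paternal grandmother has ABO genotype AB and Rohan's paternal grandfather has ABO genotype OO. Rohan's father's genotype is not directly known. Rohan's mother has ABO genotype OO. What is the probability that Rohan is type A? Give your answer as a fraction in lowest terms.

1/4

Rohan's father's ABO genotype from AB × OO: 1/2 AO, 1/2 BO.
Crossing each possibility with the mother OO and summing P(type A): 1/2·1/2 + 1/2·0 = 1/4.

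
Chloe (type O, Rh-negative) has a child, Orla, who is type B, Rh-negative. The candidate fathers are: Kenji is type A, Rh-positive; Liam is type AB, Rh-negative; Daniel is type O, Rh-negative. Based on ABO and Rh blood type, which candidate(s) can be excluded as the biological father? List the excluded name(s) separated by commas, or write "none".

Kenji, Daniel

A candidate is excluded only if no genotype consistent with his phenotype could produce a type B, Rh-negative child with a type O, Rh-negative mother.
Kenji (type A, Rh+): no genotype consistent with that phenotype can produce a type-B Rh- child with a type-O mother.
Daniel (type O, Rh-): no genotype consistent with that phenotype can produce a type-B Rh- child with a type-O mother.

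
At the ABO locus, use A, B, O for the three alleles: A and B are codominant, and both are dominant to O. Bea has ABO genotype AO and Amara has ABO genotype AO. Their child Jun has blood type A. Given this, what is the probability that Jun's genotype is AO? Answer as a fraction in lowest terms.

2/3

Cross AO × AO → 1/4 AA, 1/2 AO, 1/4 OO.
Type-A genotypes among offspring: AA (1/4), AO (1/2); total 3/4.
P(AO | type A) = (1/2) / (3/4) = 2/3.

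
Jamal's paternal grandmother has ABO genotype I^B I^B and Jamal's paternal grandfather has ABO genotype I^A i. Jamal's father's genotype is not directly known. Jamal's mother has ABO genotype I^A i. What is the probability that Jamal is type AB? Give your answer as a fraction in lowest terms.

1/4

Jamal's father's ABO genotype from I^B I^B × I^A i: 1/2 I^A I^B, 1/2 I^B i.
Crossing each possibility with the mother I^A i and summing P(type AB): 1/2·1/4 + 1/2·1/4 = 1/4.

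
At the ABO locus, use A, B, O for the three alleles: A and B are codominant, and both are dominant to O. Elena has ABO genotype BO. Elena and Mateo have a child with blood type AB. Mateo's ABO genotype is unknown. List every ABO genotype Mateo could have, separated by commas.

For each candidate genotype of Mateo, check whether crossing it with BO can produce every observed child phenotype.
  AA → possible child types {A, AB} ✓
  AB → possible child types {A, B, AB} ✓
  AO → possible child types {O, A, B, AB} ✓
  BB → possible child types {B} ✗
  BO → possible child types {O, B} ✗
  OO → possible child types {O, B} ✗

AA, AB, AO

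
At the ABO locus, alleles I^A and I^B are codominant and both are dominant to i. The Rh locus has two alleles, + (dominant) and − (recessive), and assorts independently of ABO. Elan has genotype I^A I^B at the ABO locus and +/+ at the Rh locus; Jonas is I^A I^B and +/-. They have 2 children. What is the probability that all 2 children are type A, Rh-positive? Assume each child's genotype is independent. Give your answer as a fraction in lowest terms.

1/16

ABO cross I^A I^B × I^A I^B → 1/4 A, 1/4 B, 1/2 AB.
Rh cross +/+ × +/- → 1 Rh+; so P(type A, Rh-positive) = 1/4 × 1 = 1/4 per child.
All 2 independent: (1/4)^2 = 1/16.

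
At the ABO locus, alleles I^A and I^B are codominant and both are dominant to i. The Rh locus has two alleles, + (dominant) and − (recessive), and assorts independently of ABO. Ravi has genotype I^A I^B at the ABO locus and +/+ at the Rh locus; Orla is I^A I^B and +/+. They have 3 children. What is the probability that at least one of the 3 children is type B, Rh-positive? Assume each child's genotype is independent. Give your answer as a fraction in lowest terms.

ABO cross I^A I^B × I^A I^B → 1/4 A, 1/4 B, 1/2 AB.
Rh cross +/+ × +/+ → 1 Rh+; so P(type B, Rh-positive) = 1/4 × 1 = 1/4 per child.
P(none) = (3/4)^3 = 27/64; P(at least one) = 1 − 27/64 = 37/64.

37/64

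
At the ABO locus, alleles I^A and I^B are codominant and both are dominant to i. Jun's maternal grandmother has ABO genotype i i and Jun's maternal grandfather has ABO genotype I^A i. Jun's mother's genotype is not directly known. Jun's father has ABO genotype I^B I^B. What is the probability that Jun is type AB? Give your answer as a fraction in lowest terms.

Jun's mother's ABO genotype from i i × I^A i: 1/2 I^A i, 1/2 i i.
Crossing each possibility with the father I^B I^B and summing P(type AB): 1/2·1/2 + 1/2·0 = 1/4.

1/4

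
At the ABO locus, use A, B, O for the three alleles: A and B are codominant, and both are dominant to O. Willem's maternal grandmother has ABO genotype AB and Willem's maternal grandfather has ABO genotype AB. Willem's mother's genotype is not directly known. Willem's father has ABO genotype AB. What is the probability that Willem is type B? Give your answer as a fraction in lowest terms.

1/4

Willem's mother's ABO genotype from AB × AB: 1/4 AA, 1/2 AB, 1/4 BB.
Crossing each possibility with the father AB and summing P(type B): 1/4·0 + 1/2·1/4 + 1/4·1/2 = 1/4.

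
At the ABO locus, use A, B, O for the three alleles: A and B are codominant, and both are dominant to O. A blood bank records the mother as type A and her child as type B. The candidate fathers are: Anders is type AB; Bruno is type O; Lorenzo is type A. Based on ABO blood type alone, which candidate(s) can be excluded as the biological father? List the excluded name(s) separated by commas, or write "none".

Bruno, Lorenzo

A candidate is excluded only if no genotype consistent with his phenotype could produce a type B child with a type A mother.
Bruno (type O): no genotype consistent with that phenotype can produce a type-B child with a type-A mother.
Lorenzo (type A): no genotype consistent with that phenotype can produce a type-B child with a type-A mother.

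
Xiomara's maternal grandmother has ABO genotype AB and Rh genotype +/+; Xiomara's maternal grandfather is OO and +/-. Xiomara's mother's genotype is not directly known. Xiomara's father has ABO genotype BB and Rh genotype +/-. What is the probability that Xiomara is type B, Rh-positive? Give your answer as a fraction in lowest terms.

Xiomara's mother's ABO genotype from AB × OO: 1/2 AO, 1/2 BO.
Crossing each possibility with the father BB and summing P(type B): 1/2·1/2 + 1/2·1 = 3/4.
Similarly for Rh via the mother's Rh distribution: P(Rh+) = 7/8.
Independent loci: 3/4 × 7/8 = 21/32.

21/32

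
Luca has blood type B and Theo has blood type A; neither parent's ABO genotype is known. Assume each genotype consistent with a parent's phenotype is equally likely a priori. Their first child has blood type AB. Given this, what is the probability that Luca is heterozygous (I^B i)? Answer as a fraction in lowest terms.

Possible genotypes: Luca ∈ {I^B I^B, I^B i}; Theo ∈ {I^A I^A, I^A i}.
Weight each parental genotype pair by prior × P(type-AB child):
  I^B I^B × I^A I^A: posterior weight 4/9.
  I^B I^B × I^A i: posterior weight 2/9.
  I^B i × I^A I^A: posterior weight 2/9.
  I^B i × I^A i: posterior weight 1/9.
Sum the posterior weight over pairs where Luca is I^B i: 1/3.

1/3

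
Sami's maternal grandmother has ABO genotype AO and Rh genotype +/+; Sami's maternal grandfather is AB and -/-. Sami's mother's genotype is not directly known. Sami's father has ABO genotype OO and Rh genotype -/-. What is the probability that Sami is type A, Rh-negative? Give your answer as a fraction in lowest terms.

1/4

Sami's mother's ABO genotype from AO × AB: 1/4 AA, 1/4 AB, 1/4 AO, 1/4 BO.
Crossing each possibility with the father OO and summing P(type A): 1/4·1 + 1/4·1/2 + 1/4·1/2 + 1/4·0 = 1/2.
Similarly for Rh via the mother's Rh distribution: P(Rh-) = 1/2.
Independent loci: 1/2 × 1/2 = 1/4.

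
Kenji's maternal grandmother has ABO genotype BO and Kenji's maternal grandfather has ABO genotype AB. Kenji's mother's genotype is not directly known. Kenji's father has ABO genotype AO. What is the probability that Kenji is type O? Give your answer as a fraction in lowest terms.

Kenji's mother's ABO genotype from BO × AB: 1/4 AB, 1/4 AO, 1/4 BB, 1/4 BO.
Crossing each possibility with the father AO and summing P(type O): 1/4·0 + 1/4·1/4 + 1/4·0 + 1/4·1/4 = 1/8.

1/8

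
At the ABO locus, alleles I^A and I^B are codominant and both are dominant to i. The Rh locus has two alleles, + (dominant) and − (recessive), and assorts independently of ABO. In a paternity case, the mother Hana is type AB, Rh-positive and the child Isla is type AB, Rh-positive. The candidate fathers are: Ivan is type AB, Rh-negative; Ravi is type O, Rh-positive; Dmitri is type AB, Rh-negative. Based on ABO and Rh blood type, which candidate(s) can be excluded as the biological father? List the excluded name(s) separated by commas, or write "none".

A candidate is excluded only if no genotype consistent with his phenotype could produce a type AB, Rh-positive child with a type AB, Rh-positive mother.
Ravi (type O, Rh+): no genotype consistent with that phenotype can produce a type-AB Rh+ child with a type-AB mother.

Ravi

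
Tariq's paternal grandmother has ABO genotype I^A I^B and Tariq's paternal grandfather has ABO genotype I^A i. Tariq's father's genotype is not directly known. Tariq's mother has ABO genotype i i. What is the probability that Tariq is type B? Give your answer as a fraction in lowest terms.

Tariq's father's ABO genotype from I^A I^B × I^A i: 1/4 I^A I^A, 1/4 I^A I^B, 1/4 I^A i, 1/4 I^B i.
Crossing each possibility with the mother i i and summing P(type B): 1/4·0 + 1/4·1/2 + 1/4·0 + 1/4·1/2 = 1/4.

1/4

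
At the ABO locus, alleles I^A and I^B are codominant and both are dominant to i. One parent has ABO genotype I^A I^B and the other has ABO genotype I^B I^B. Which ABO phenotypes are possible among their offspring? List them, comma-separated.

B, AB

Gametes from I^A I^B × I^B I^B give offspring ABO genotypes I^A I^B, I^B I^B, i.e. phenotypes B, AB.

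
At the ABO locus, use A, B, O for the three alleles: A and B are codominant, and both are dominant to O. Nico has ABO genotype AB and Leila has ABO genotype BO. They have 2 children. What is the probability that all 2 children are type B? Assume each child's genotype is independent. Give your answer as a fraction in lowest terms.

1/4

ABO cross AB × BO → 1/4 A, 1/2 B, 1/4 AB.
So P(type B) = 1/2 per child.
All 2 independent: (1/2)^2 = 1/4.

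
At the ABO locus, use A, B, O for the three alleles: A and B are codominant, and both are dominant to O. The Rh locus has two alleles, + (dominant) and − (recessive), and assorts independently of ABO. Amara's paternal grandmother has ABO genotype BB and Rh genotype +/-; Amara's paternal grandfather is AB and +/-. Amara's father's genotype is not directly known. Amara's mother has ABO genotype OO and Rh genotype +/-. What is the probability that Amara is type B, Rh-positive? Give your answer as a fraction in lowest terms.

Amara's father's ABO genotype from BB × AB: 1/2 AB, 1/2 BB.
Crossing each possibility with the mother OO and summing P(type B): 1/2·1/2 + 1/2·1 = 3/4.
Similarly for Rh via the father's Rh distribution: P(Rh+) = 3/4.
Independent loci: 3/4 × 3/4 = 9/16.

9/16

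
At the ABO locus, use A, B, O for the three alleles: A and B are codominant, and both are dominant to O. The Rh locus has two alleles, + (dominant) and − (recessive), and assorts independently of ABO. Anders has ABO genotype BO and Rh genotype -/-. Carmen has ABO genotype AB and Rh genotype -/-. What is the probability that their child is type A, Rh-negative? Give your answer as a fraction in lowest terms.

1/4

ABO cross BO × AB → offspring phenotypes: 1/4 A, 1/2 B, 1/4 AB.
Rh cross -/- × -/- → 1 Rh-.
Independent loci: P(type A, Rh-negative) = 1/4 × 1 = 1/4.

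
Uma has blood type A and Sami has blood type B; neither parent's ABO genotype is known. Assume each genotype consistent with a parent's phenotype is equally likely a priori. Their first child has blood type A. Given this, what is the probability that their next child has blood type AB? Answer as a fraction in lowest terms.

Possible genotypes: Uma ∈ {I^A I^A, I^A i}; Sami ∈ {I^B I^B, I^B i}.
Weight each parental genotype pair by prior × P(type-A child):
  I^A I^A × I^B i: posterior weight 2/3; P(next child type AB) = 1/2.
  I^A i × I^B i: posterior weight 1/3; P(next child type AB) = 1/4.
Weighted sum = 5/12.

5/12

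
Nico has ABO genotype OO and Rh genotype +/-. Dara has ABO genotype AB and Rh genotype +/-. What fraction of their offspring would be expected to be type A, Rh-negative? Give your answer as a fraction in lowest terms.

1/8

ABO cross OO × AB → offspring phenotypes: 1/2 A, 1/2 B.
Rh cross +/- × +/- → 3/4 Rh+, 1/4 Rh-.
Independent loci: P(type A, Rh-negative) = 1/2 × 1/4 = 1/8.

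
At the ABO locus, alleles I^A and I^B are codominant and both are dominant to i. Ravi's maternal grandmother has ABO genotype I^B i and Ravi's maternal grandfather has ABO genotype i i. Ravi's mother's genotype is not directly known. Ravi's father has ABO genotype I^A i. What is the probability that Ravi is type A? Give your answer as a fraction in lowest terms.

Ravi's mother's ABO genotype from I^B i × i i: 1/2 I^B i, 1/2 i i.
Crossing each possibility with the father I^A i and summing P(type A): 1/2·1/4 + 1/2·1/2 = 3/8.

3/8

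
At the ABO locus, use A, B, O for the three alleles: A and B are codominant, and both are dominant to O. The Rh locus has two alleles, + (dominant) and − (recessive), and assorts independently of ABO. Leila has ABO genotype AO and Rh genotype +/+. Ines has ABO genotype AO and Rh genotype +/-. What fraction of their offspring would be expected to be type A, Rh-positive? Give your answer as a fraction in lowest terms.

ABO cross AO × AO → offspring phenotypes: 1/4 O, 3/4 A.
Rh cross +/+ × +/- → 1 Rh+.
Independent loci: P(type A, Rh-positive) = 3/4 × 1 = 3/4.

3/4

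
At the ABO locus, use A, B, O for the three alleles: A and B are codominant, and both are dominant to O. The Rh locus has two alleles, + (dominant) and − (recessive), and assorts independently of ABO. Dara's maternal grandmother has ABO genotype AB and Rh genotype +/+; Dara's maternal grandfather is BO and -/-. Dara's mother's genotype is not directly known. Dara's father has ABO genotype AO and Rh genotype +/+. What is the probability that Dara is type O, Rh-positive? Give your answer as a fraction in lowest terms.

Dara's mother's ABO genotype from AB × BO: 1/4 AB, 1/4 AO, 1/4 BB, 1/4 BO.
Crossing each possibility with the father AO and summing P(type O): 1/4·0 + 1/4·1/4 + 1/4·0 + 1/4·1/4 = 1/8.
Similarly for Rh via the mother's Rh distribution: P(Rh+) = 1.
Independent loci: 1/8 × 1 = 1/8.

1/8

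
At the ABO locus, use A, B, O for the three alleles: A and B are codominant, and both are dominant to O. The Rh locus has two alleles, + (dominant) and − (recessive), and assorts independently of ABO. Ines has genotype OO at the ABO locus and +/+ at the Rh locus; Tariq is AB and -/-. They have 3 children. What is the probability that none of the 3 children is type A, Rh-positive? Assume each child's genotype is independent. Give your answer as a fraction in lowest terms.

1/8

ABO cross OO × AB → 1/2 A, 1/2 B.
Rh cross +/+ × -/- → 1 Rh+; so P(type A, Rh-positive) = 1/2 × 1 = 1/2 per child.
P(not type A, Rh-positive) = 1/2 for one child; (1/2)^3 = 1/8.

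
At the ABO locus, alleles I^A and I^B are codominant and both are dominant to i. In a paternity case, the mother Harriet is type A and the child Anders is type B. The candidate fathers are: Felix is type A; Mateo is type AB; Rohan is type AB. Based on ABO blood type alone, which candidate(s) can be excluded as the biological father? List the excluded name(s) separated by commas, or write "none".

A candidate is excluded only if no genotype consistent with his phenotype could produce a type B child with a type A mother.
Felix (type A): no genotype consistent with that phenotype can produce a type-B child with a type-A mother.

Felix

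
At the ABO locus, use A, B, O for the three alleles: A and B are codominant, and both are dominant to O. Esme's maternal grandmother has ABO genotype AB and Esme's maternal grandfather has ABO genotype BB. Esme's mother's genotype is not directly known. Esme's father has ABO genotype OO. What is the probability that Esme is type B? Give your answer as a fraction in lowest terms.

3/4

Esme's mother's ABO genotype from AB × BB: 1/2 AB, 1/2 BB.
Crossing each possibility with the father OO and summing P(type B): 1/2·1/2 + 1/2·1 = 3/4.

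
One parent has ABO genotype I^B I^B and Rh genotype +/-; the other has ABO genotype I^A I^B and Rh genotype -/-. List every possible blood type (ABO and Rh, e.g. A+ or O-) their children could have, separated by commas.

Gametes from I^B I^B × I^A I^B give offspring ABO genotypes I^A I^B, I^B I^B, i.e. phenotypes B, AB.
Rh cross +/- × -/- → phenotypes Rh+, Rh-.
Combining independently: B+, B-, AB+, AB-.

B+, B-, AB+, AB-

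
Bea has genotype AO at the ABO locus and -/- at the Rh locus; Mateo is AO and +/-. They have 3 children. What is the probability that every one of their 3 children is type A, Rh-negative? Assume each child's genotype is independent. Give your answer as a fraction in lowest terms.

27/512

ABO cross AO × AO → 1/4 O, 3/4 A.
Rh cross -/- × +/- → 1/2 Rh+, 1/2 Rh-; so P(type A, Rh-negative) = 3/4 × 1/2 = 3/8 per child.
All 3 independent: (3/8)^3 = 27/512.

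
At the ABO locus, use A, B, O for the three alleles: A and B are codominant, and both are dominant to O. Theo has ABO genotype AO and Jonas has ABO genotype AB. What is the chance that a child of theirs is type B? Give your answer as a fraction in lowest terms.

1/4

ABO cross AO × AB → offspring phenotypes: 1/2 A, 1/4 B, 1/4 AB.
So P(type B) = 1/4.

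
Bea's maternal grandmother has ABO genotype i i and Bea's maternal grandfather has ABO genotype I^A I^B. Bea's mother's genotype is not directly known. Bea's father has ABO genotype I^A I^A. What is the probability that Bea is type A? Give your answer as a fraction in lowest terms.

3/4

Bea's mother's ABO genotype from i i × I^A I^B: 1/2 I^A i, 1/2 I^B i.
Crossing each possibility with the father I^A I^A and summing P(type A): 1/2·1 + 1/2·1/2 = 3/4.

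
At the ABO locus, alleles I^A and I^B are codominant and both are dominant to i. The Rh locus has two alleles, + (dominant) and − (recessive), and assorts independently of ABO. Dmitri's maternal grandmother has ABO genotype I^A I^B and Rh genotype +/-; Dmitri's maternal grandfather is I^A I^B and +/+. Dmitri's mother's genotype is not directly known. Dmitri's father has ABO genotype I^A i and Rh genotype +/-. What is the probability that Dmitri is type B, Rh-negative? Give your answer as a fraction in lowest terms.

1/32

Dmitri's mother's ABO genotype from I^A I^B × I^A I^B: 1/4 I^A I^A, 1/2 I^A I^B, 1/4 I^B I^B.
Crossing each possibility with the father I^A i and summing P(type B): 1/4·0 + 1/2·1/4 + 1/4·1/2 = 1/4.
Similarly for Rh via the mother's Rh distribution: P(Rh-) = 1/8.
Independent loci: 1/4 × 1/8 = 1/32.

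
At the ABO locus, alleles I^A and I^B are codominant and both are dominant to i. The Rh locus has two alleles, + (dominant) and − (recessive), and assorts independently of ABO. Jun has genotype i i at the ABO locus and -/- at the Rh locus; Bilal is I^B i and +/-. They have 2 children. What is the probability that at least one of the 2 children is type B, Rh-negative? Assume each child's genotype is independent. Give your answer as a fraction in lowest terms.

ABO cross i i × I^B i → 1/2 O, 1/2 B.
Rh cross -/- × +/- → 1/2 Rh+, 1/2 Rh-; so P(type B, Rh-negative) = 1/2 × 1/2 = 1/4 per child.
P(none) = (3/4)^2 = 9/16; P(at least one) = 1 − 9/16 = 7/16.

7/16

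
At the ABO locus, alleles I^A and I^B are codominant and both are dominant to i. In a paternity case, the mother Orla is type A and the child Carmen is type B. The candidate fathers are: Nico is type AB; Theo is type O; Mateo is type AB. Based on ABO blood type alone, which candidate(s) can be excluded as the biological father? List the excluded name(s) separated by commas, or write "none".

Theo

A candidate is excluded only if no genotype consistent with his phenotype could produce a type B child with a type A mother.
Theo (type O): no genotype consistent with that phenotype can produce a type-B child with a type-A mother.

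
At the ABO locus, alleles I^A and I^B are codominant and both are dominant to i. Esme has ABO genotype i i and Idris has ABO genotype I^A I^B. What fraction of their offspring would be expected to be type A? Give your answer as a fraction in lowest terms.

1/2

ABO cross i i × I^A I^B → offspring phenotypes: 1/2 A, 1/2 B.
So P(type A) = 1/2.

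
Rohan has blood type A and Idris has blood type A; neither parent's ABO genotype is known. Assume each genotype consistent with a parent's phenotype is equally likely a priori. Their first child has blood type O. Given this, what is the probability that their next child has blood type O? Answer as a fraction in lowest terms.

Possible genotypes: Rohan ∈ {I^A I^A, I^A i}; Idris ∈ {I^A I^A, I^A i}.
Weight each parental genotype pair by prior × P(type-O child):
  I^A i × I^A i: posterior weight 1; P(next child type O) = 1/4.
Weighted sum = 1/4.

1/4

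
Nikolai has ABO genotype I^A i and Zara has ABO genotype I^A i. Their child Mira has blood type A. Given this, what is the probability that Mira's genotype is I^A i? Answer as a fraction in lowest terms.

2/3

Cross I^A i × I^A i → 1/4 I^A I^A, 1/2 I^A i, 1/4 i i.
Type-A genotypes among offspring: I^A I^A (1/4), I^A i (1/2); total 3/4.
P(I^A i | type A) = (1/2) / (3/4) = 2/3.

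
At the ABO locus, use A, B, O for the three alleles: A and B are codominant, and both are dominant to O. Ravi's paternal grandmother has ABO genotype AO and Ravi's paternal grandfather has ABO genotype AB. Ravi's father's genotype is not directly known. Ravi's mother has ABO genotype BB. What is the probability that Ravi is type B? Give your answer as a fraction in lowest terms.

1/2

Ravi's father's ABO genotype from AO × AB: 1/4 AA, 1/4 AB, 1/4 AO, 1/4 BO.
Crossing each possibility with the mother BB and summing P(type B): 1/4·0 + 1/4·1/2 + 1/4·1/2 + 1/4·1 = 1/2.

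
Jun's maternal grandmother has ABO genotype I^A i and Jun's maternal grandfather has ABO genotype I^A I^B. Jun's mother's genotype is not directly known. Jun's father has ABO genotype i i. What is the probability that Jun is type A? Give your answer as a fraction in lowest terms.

Jun's mother's ABO genotype from I^A i × I^A I^B: 1/4 I^A I^A, 1/4 I^A I^B, 1/4 I^A i, 1/4 I^B i.
Crossing each possibility with the father i i and summing P(type A): 1/4·1 + 1/4·1/2 + 1/4·1/2 + 1/4·0 = 1/2.

1/2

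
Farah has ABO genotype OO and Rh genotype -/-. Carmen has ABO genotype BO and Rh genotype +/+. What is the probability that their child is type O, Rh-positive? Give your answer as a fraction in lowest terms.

1/2

ABO cross OO × BO → offspring phenotypes: 1/2 O, 1/2 B.
Rh cross -/- × +/+ → 1 Rh+.
Independent loci: P(type O, Rh-positive) = 1/2 × 1 = 1/2.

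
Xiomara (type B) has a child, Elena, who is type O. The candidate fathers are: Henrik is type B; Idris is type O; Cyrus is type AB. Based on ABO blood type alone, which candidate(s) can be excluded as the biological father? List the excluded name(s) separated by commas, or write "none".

Cyrus

A candidate is excluded only if no genotype consistent with his phenotype could produce a type O child with a type B mother.
Cyrus (type AB): no genotype consistent with that phenotype can produce a type-O child with a type-B mother.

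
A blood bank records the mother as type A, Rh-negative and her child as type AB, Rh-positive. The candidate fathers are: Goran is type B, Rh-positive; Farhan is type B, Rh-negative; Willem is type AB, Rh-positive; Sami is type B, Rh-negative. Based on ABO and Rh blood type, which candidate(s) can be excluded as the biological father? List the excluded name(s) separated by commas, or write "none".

A candidate is excluded only if no genotype consistent with his phenotype could produce a type AB, Rh-positive child with a type A, Rh-negative mother.
Farhan (type B, Rh-): no genotype consistent with that phenotype can produce a type-AB Rh+ child with a type-A mother.
Sami (type B, Rh-): no genotype consistent with that phenotype can produce a type-AB Rh+ child with a type-A mother.

Farhan, Sami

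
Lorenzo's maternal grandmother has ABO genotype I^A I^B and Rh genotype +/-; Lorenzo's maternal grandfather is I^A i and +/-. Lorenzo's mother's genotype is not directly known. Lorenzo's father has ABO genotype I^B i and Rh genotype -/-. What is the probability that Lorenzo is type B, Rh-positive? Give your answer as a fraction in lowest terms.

Lorenzo's mother's ABO genotype from I^A I^B × I^A i: 1/4 I^A I^A, 1/4 I^A I^B, 1/4 I^A i, 1/4 I^B i.
Crossing each possibility with the father I^B i and summing P(type B): 1/4·0 + 1/4·1/2 + 1/4·1/4 + 1/4·3/4 = 3/8.
Similarly for Rh via the mother's Rh distribution: P(Rh+) = 1/2.
Independent loci: 3/8 × 1/2 = 3/16.

3/16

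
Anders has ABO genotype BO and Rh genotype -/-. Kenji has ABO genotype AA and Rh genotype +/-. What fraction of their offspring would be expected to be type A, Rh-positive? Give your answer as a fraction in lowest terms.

ABO cross BO × AA → offspring phenotypes: 1/2 A, 1/2 AB.
Rh cross -/- × +/- → 1/2 Rh+, 1/2 Rh-.
Independent loci: P(type A, Rh-positive) = 1/2 × 1/2 = 1/4.

1/4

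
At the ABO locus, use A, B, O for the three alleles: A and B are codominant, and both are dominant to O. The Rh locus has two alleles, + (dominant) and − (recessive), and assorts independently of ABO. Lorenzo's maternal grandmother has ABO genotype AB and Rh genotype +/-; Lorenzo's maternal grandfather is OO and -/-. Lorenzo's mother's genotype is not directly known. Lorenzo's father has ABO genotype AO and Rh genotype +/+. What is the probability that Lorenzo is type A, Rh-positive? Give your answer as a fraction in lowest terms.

Lorenzo's mother's ABO genotype from AB × OO: 1/2 AO, 1/2 BO.
Crossing each possibility with the father AO and summing P(type A): 1/2·3/4 + 1/2·1/4 = 1/2.
Similarly for Rh via the mother's Rh distribution: P(Rh+) = 1.
Independent loci: 1/2 × 1 = 1/2.

1/2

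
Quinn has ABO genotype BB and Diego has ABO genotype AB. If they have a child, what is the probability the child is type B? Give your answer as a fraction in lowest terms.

ABO cross BB × AB → offspring phenotypes: 1/2 B, 1/2 AB.
So P(type B) = 1/2.

1/2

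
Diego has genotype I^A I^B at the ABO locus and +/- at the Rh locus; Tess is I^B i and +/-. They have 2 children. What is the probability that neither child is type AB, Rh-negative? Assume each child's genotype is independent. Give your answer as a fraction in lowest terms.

ABO cross I^A I^B × I^B i → 1/4 A, 1/2 B, 1/4 AB.
Rh cross +/- × +/- → 3/4 Rh+, 1/4 Rh-; so P(type AB, Rh-negative) = 1/4 × 1/4 = 1/16 per child.
P(not type AB, Rh-negative) = 15/16 for one child; (15/16)^2 = 225/256.

225/256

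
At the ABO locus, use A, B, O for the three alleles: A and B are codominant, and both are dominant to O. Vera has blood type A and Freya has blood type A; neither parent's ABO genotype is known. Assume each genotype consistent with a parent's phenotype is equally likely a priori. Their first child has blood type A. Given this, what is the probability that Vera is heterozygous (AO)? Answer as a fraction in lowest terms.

Possible genotypes: Vera ∈ {AA, AO}; Freya ∈ {AA, AO}.
Weight each parental genotype pair by prior × P(type-A child):
  AA × AA: posterior weight 4/15.
  AA × AO: posterior weight 4/15.
  AO × AA: posterior weight 4/15.
  AO × AO: posterior weight 1/5.
Sum the posterior weight over pairs where Vera is AO: 7/15.

7/15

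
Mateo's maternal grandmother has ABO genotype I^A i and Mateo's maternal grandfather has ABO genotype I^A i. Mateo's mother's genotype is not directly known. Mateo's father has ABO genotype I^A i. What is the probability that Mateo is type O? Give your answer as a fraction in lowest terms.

1/4

Mateo's mother's ABO genotype from I^A i × I^A i: 1/4 I^A I^A, 1/2 I^A i, 1/4 i i.
Crossing each possibility with the father I^A i and summing P(type O): 1/4·0 + 1/2·1/4 + 1/4·1/2 = 1/4.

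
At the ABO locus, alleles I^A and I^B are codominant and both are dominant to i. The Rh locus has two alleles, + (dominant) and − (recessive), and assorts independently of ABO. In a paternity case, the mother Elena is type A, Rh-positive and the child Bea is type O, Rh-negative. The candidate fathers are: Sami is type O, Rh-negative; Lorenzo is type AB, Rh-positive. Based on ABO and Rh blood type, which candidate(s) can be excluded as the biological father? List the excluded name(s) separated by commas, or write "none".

A candidate is excluded only if no genotype consistent with his phenotype could produce a type O, Rh-negative child with a type A, Rh-positive mother.
Lorenzo (type AB, Rh+): no genotype consistent with that phenotype can produce a type-O Rh- child with a type-A mother.

Lorenzo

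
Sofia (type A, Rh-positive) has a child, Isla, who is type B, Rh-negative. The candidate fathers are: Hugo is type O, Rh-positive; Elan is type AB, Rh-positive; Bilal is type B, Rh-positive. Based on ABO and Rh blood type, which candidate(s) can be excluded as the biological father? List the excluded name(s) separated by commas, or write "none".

A candidate is excluded only if no genotype consistent with his phenotype could produce a type B, Rh-negative child with a type A, Rh-positive mother.
Hugo (type O, Rh+): no genotype consistent with that phenotype can produce a type-B Rh- child with a type-A mother.

Hugo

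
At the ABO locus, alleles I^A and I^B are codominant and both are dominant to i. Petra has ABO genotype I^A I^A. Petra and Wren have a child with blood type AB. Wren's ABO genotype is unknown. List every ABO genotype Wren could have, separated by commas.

For each candidate genotype of Wren, check whether crossing it with I^A I^A can produce every observed child phenotype.
  I^A I^A → possible child types {A} ✗
  I^A I^B → possible child types {A, AB} ✓
  I^A i → possible child types {A} ✗
  I^B I^B → possible child types {AB} ✓
  I^B i → possible child types {A, AB} ✓
  i i → possible child types {A} ✗

I^A I^B, I^B I^B, I^B i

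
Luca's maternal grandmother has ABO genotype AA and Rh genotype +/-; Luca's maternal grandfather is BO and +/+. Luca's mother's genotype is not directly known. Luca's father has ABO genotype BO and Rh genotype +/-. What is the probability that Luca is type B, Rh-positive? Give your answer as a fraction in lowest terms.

21/64

Luca's mother's ABO genotype from AA × BO: 1/2 AB, 1/2 AO.
Crossing each possibility with the father BO and summing P(type B): 1/2·1/2 + 1/2·1/4 = 3/8.
Similarly for Rh via the mother's Rh distribution: P(Rh+) = 7/8.
Independent loci: 3/8 × 7/8 = 21/64.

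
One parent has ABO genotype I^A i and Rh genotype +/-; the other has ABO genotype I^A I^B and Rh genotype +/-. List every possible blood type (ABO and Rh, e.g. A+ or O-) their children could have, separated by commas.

A+, A-, B+, B-, AB+, AB-

Gametes from I^A i × I^A I^B give offspring ABO genotypes I^A I^A, I^A I^B, I^A i, I^B i, i.e. phenotypes A, B, AB.
Rh cross +/- × +/- → phenotypes Rh+, Rh-.
Combining independently: A+, A-, B+, B-, AB+, AB-.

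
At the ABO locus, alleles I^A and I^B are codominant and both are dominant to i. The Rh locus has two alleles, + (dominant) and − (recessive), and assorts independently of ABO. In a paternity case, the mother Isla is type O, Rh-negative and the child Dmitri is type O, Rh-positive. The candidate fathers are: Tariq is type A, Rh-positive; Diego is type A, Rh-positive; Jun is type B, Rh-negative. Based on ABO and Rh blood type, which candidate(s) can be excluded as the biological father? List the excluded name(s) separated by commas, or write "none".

Jun

A candidate is excluded only if no genotype consistent with his phenotype could produce a type O, Rh-positive child with a type O, Rh-negative mother.
Jun (type B, Rh-): no genotype consistent with that phenotype can produce a type-O Rh+ child with a type-O mother.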